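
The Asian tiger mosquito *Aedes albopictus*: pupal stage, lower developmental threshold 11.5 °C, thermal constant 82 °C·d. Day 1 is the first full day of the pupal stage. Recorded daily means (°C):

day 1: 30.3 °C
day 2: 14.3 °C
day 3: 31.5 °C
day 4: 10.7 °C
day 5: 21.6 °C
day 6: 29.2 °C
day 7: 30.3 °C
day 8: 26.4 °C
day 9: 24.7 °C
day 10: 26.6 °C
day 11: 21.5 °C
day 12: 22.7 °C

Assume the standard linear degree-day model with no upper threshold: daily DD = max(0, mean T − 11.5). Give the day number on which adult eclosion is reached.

day 7

Daily DD above 11.5 °C: 18.8, 2.8, 20.0, 0.0, 10.1, 17.7, 18.8, 14.9, 13.2, 15.1, 10.0, 11.2.
Cumulative: 18.8, 21.6, 41.6, 41.6, 51.7, 69.4, 88.2, 103.1, 116.3, 131.4, 141.4, 152.6.
The total first reaches 82 DD on day 7.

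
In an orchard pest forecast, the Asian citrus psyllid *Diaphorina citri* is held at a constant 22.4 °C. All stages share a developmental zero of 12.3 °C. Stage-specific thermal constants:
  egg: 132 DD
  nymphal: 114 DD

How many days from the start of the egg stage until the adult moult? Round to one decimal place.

Daily accumulation at 22.4 °C = 22.4 − 12.3 = 10.1 DD/day.
Total K = 132 + 114 = 246 DD.
Total duration = 246 / 10.1 = 24.356 ≈ 24.4 days.

24.4 days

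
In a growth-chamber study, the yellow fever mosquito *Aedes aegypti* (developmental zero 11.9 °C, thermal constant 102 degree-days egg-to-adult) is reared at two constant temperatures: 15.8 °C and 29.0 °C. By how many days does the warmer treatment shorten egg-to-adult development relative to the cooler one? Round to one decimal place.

At 15.8 °C: 102 / (15.8 − 11.9) = 102 / 3.9 = 26.154 d.
At 29.0 °C: 102 / (29.0 − 11.9) = 102 / 17.1 = 5.965 d.
Difference = |26.154 − 5.965| = 20.189 ≈ 20.2 days.

20.2 days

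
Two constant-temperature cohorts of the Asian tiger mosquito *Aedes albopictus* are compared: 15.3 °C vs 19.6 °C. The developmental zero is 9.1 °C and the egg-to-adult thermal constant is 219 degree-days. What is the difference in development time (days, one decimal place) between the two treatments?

14.5 days

At 15.3 °C: 219 / (15.3 − 9.1) = 219 / 6.2 = 35.323 d.
At 19.6 °C: 219 / (19.6 − 9.1) = 219 / 10.5 = 20.857 d.
Difference = |35.323 − 20.857| = 14.465 ≈ 14.5 days.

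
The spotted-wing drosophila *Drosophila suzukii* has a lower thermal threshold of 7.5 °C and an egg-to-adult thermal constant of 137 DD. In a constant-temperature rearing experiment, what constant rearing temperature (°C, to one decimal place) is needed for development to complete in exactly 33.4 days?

11.6 °C

Required daily accumulation = 137 / 33.4 = 4.102 DD/day.
T = T_base + 4.102 = 7.5 + 4.102 = 11.602 ≈ 11.6 °C.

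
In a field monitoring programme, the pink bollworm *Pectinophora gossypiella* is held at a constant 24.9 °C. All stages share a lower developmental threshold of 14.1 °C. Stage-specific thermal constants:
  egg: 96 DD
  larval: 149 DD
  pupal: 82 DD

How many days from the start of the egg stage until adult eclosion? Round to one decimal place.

Daily accumulation at 24.9 °C = 24.9 − 14.1 = 10.8 DD/day.
Total K = 96 + 149 + 82 = 327 DD.
Total duration = 327 / 10.8 = 30.278 ≈ 30.3 days.

30.3 days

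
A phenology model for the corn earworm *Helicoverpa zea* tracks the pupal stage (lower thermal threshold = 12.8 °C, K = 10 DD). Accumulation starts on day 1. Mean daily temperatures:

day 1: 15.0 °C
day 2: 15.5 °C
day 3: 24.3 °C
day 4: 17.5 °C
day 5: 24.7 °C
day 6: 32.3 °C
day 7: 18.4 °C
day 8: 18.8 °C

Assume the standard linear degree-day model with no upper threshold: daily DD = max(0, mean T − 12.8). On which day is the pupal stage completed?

Daily DD above 12.8 °C: 2.2, 2.7, 11.5, 4.7, 11.9, 19.5, 5.6, 6.0.
Cumulative: 2.2, 4.9, 16.4, 21.1, 33.0, 52.5, 58.1, 64.1.
The total first reaches 10 DD on day 3.

day 3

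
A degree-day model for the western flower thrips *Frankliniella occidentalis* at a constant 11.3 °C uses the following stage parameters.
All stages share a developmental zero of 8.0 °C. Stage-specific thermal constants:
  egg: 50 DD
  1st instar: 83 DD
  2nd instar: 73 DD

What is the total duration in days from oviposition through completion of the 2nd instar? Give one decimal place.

Daily accumulation at 11.3 °C = 11.3 − 8.0 = 3.3 DD/day.
Total K = 50 + 83 + 73 = 206 DD.
Total duration = 206 / 3.3 = 62.424 ≈ 62.4 days.

62.4 days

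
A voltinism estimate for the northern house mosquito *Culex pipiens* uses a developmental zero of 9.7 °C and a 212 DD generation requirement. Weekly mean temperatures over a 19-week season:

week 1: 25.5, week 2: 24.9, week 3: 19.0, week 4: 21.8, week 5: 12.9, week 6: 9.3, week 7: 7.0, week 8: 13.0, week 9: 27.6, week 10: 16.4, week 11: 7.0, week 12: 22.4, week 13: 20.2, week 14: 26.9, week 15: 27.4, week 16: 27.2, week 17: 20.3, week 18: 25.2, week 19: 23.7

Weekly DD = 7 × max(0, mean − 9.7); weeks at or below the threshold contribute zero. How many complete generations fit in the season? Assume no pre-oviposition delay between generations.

6 generations

Weekly DD (7 × max(0, T̄ − 9.7)): 110.6, 106.4, 65.1, 84.7, 22.4, 0.0, 0.0, 23.1, 125.3, 46.9, 0.0, 88.9, 73.5, 120.4, 123.9, 122.5, 74.2, 108.5, 98.0.
Season total = 1394.4 DD.
Complete generations = ⌊1394.4 / 212⌋ = 6.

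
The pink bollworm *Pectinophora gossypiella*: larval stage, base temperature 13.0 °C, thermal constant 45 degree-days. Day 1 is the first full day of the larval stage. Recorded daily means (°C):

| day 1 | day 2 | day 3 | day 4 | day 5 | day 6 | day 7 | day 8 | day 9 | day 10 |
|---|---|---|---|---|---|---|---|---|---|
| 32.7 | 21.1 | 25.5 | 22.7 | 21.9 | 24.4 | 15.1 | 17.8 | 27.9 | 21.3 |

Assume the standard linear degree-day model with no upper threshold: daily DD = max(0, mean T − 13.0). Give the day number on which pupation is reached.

day 4

Daily DD above 13.0 °C: 19.7, 8.1, 12.5, 9.7, 8.9, 11.4, 2.1, 4.8, 14.9, 8.3.
Cumulative: 19.7, 27.8, 40.3, 50.0, 58.9, 70.3, 72.4, 77.2, 92.1, 100.4.
The total first reaches 45 DD on day 4.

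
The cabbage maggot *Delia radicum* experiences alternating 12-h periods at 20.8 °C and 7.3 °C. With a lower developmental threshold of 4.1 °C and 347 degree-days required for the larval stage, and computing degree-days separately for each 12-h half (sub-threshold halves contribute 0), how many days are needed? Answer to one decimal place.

Day half: max(0, 20.8 − 4.1) × 0.5 = 16.7 × 0.5 = 8.35 DD.
Night half: max(0, 7.3 − 4.1) × 0.5 = 3.2 × 0.5 = 1.60 DD.
Per 24 h: 9.95 DD/day.
Duration = 347 / 9.95 = 34.874 ≈ 34.9 days.

34.9 days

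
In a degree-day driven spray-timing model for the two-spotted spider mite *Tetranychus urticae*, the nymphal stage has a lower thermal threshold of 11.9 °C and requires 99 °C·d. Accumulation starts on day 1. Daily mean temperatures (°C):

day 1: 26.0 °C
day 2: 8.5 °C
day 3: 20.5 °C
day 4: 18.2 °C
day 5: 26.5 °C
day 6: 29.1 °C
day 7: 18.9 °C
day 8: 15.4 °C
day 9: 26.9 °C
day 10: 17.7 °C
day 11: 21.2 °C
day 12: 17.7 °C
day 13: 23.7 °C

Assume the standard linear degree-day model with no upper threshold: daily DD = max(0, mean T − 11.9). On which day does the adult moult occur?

Daily DD above 11.9 °C: 14.1, 0.0, 8.6, 6.3, 14.6, 17.2, 7.0, 3.5, 15.0, 5.8, 9.3, 5.8, 11.8.
Cumulative: 14.1, 14.1, 22.7, 29.0, 43.6, 60.8, 67.8, 71.3, 86.3, 92.1, 101.4, 107.2, 119.0.
The total first reaches 99 DD on day 11.

day 11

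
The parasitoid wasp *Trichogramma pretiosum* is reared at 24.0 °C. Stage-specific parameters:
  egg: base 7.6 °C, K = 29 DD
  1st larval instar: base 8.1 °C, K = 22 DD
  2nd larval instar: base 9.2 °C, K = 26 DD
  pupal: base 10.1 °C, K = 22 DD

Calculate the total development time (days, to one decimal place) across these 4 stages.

egg: 29 / (24.0 − 7.6) = 29 / 16.4 = 1.768 d.
1st larval instar: 22 / (24.0 − 8.1) = 22 / 15.9 = 1.384 d.
2nd larval instar: 26 / (24.0 − 9.2) = 26 / 14.8 = 1.757 d.
pupal: 22 / (24.0 − 10.1) = 22 / 13.9 = 1.583 d.
Sum = 6.491 ≈ 6.5 days.

6.5 days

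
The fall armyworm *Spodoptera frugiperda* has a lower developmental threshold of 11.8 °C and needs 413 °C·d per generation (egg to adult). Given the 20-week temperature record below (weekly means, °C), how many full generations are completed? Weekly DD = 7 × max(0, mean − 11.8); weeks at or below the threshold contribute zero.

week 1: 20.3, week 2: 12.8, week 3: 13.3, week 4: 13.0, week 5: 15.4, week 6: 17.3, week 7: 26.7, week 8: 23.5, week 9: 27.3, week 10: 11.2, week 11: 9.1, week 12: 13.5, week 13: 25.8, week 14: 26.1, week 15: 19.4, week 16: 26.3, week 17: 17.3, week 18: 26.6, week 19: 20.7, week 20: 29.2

Weekly DD (7 × max(0, T̄ − 11.8)): 59.5, 7.0, 10.5, 8.4, 25.2, 38.5, 104.3, 81.9, 108.5, 0.0, 0.0, 11.9, 98.0, 100.1, 53.2, 101.5, 38.5, 103.6, 62.3, 121.8.
Season total = 1134.7 DD.
Complete generations = ⌊1134.7 / 413⌋ = 2.

2 generations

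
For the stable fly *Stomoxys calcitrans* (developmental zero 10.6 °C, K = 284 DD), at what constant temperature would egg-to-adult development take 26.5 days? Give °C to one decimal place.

Required daily accumulation = 284 / 26.5 = 10.717 DD/day.
T = T_base + 10.717 = 10.6 + 10.717 = 21.317 ≈ 21.3 °C.

21.3 °C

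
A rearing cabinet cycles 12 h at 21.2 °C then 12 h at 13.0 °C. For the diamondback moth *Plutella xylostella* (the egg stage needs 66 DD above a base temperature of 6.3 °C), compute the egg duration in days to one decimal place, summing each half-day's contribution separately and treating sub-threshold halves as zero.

Day half: max(0, 21.2 − 6.3) × 0.5 = 14.9 × 0.5 = 7.45 DD.
Night half: max(0, 13.0 − 6.3) × 0.5 = 6.7 × 0.5 = 3.35 DD.
Per 24 h: 10.80 DD/day.
Duration = 66 / 10.80 = 6.111 ≈ 6.1 days.

6.1 days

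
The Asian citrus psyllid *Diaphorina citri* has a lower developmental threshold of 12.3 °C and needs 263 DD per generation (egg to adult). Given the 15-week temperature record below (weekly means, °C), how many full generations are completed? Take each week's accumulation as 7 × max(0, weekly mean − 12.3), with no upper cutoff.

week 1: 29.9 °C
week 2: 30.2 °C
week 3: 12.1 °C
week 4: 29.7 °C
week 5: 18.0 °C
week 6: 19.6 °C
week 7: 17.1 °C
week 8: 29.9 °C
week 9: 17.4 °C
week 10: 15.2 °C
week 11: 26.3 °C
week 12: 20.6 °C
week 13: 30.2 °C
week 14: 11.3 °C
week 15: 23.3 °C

Weekly DD (7 × max(0, T̄ − 12.3)): 123.2, 125.3, 0.0, 121.8, 39.9, 51.1, 33.6, 123.2, 35.7, 20.3, 98.0, 58.1, 125.3, 0.0, 77.0.
Season total = 1032.5 DD.
Complete generations = ⌊1032.5 / 263⌋ = 3.

3 generations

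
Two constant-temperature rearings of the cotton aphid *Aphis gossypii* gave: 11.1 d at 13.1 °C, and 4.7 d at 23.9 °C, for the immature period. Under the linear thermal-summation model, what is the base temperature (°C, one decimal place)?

5.2 °C

Equal thermal constants: D₁(T₁ − T_b) = D₂(T₂ − T_b).
11.1·(13.1 − T_b) = 4.7·(23.9 − T_b)
T_b = (11.1·13.1 − 4.7·23.9) / (11.1 − 4.7) = 33.08 / 6.4 = 5.169 °C ≈ 5.2 °C.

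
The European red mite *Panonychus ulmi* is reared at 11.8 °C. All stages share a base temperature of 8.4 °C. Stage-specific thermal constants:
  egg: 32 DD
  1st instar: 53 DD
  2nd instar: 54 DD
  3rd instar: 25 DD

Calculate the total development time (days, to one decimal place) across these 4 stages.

48.2 days

Daily accumulation at 11.8 °C = 11.8 − 8.4 = 3.4 DD/day.
Total K = 32 + 53 + 54 + 25 = 164 DD.
Total duration = 164 / 3.4 = 48.235 ≈ 48.2 days.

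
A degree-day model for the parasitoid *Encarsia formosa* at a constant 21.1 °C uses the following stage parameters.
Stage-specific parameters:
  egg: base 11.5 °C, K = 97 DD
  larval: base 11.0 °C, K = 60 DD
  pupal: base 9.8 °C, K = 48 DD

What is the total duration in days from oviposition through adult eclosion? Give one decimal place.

20.3 days

egg: 97 / (21.1 − 11.5) = 97 / 9.6 = 10.104 d.
larval: 60 / (21.1 − 11.0) = 60 / 10.1 = 5.941 d.
pupal: 48 / (21.1 − 9.8) = 48 / 11.3 = 4.248 d.
Sum = 20.293 ≈ 20.3 days.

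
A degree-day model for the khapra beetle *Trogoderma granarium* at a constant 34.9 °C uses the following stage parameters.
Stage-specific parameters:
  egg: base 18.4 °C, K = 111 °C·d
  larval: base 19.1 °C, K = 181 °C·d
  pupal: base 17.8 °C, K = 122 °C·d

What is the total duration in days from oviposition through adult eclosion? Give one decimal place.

egg: 111 / (34.9 − 18.4) = 111 / 16.5 = 6.727 d.
larval: 181 / (34.9 − 19.1) = 181 / 15.8 = 11.456 d.
pupal: 122 / (34.9 − 17.8) = 122 / 17.1 = 7.135 d.
Sum = 25.317 ≈ 25.3 days.

25.3 days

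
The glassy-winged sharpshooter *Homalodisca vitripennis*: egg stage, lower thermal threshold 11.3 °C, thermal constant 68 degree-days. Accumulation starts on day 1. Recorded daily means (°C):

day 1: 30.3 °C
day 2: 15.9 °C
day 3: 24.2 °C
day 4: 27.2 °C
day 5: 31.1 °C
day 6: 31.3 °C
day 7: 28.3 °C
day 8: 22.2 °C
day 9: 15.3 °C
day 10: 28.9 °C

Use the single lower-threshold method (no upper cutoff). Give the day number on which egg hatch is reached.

Daily DD above 11.3 °C: 19.0, 4.6, 12.9, 15.9, 19.8, 20.0, 17.0, 10.9, 4.0, 17.6.
Cumulative: 19.0, 23.6, 36.5, 52.4, 72.2, 92.2, 109.2, 120.1, 124.1, 141.7.
The total first reaches 68 DD on day 5.

day 5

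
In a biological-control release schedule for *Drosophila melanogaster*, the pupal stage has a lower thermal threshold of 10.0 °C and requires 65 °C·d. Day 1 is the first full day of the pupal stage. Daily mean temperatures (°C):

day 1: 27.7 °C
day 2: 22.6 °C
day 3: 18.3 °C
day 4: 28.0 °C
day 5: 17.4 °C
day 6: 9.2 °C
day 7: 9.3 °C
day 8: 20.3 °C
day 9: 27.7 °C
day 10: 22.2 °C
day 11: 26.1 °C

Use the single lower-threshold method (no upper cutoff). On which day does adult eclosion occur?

Daily DD above 10.0 °C: 17.7, 12.6, 8.3, 18.0, 7.4, 0.0, 0.0, 10.3, 17.7, 12.2, 16.1.
Cumulative: 17.7, 30.3, 38.6, 56.6, 64.0, 64.0, 64.0, 74.3, 92.0, 104.2, 120.3.
The total first reaches 65 DD on day 8.

day 8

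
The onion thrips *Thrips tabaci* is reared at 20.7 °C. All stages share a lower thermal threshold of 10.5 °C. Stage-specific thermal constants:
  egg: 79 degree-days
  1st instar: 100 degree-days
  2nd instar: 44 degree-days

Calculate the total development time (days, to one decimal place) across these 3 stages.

21.9 days

Daily accumulation at 20.7 °C = 20.7 − 10.5 = 10.2 DD/day.
Total K = 79 + 100 + 44 = 223 DD.
Total duration = 223 / 10.2 = 21.863 ≈ 21.9 days.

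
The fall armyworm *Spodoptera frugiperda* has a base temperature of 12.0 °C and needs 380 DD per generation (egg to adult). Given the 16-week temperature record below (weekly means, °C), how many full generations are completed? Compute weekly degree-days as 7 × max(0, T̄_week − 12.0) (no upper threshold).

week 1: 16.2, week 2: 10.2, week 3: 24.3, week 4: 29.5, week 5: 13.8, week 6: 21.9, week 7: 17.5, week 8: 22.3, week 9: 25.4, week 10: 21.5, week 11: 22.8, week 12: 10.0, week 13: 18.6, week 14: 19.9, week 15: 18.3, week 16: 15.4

2 generations

Weekly DD (7 × max(0, T̄ − 12.0)): 29.4, 0.0, 86.1, 122.5, 12.6, 69.3, 38.5, 72.1, 93.8, 66.5, 75.6, 0.0, 46.2, 55.3, 44.1, 23.8.
Season total = 835.8 DD.
Complete generations = ⌊835.8 / 380⌋ = 2.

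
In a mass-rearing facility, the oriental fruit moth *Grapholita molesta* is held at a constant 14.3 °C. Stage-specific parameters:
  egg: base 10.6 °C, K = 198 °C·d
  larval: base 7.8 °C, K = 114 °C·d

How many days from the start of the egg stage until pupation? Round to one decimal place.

egg: 198 / (14.3 − 10.6) = 198 / 3.7 = 53.514 d.
larval: 114 / (14.3 − 7.8) = 114 / 6.5 = 17.538 d.
Sum = 71.052 ≈ 71.1 days.

71.1 days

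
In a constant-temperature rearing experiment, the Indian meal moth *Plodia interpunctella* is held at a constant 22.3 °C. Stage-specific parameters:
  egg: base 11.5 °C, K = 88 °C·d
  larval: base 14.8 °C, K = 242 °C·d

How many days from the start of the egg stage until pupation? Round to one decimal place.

40.4 days

egg: 88 / (22.3 − 11.5) = 88 / 10.8 = 8.148 d.
larval: 242 / (22.3 − 14.8) = 242 / 7.5 = 32.267 d.
Sum = 40.415 ≈ 40.4 days.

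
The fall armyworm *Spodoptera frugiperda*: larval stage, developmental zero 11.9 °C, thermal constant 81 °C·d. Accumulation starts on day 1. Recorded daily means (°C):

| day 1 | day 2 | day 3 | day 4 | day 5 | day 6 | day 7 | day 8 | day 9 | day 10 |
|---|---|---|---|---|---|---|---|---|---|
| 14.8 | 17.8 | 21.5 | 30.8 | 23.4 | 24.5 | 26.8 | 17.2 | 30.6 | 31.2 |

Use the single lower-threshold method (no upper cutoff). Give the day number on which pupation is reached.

Daily DD above 11.9 °C: 2.9, 5.9, 9.6, 18.9, 11.5, 12.6, 14.9, 5.3, 18.7, 19.3.
Cumulative: 2.9, 8.8, 18.4, 37.3, 48.8, 61.4, 76.3, 81.6, 100.3, 119.6.
The total first reaches 81 DD on day 8.

day 8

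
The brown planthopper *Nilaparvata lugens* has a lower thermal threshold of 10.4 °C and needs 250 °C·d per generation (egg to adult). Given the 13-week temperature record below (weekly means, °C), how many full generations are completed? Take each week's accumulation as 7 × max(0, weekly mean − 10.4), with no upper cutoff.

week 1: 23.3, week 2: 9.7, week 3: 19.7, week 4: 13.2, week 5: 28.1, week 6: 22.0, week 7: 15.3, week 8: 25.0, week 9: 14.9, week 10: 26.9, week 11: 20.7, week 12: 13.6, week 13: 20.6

3 generations

Weekly DD (7 × max(0, T̄ − 10.4)): 90.3, 0.0, 65.1, 19.6, 123.9, 81.2, 34.3, 102.2, 31.5, 115.5, 72.1, 22.4, 71.4.
Season total = 829.5 DD.
Complete generations = ⌊829.5 / 250⌋ = 3.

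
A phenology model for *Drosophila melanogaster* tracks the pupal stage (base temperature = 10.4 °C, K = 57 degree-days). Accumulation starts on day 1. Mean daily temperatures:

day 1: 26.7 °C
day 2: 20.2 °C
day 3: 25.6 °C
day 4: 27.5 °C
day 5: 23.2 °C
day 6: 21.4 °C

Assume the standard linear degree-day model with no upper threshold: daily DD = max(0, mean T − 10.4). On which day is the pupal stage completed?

day 4

Daily DD above 10.4 °C: 16.3, 9.8, 15.2, 17.1, 12.8, 11.0.
Cumulative: 16.3, 26.1, 41.3, 58.4, 71.2, 82.2.
The total first reaches 57 DD on day 4.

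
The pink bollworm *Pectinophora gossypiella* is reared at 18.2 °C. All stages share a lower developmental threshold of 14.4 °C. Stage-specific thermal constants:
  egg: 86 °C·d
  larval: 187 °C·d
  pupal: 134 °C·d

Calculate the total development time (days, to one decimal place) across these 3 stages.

Daily accumulation at 18.2 °C = 18.2 − 14.4 = 3.8 DD/day.
Total K = 86 + 187 + 134 = 407 DD.
Total duration = 407 / 3.8 = 107.105 ≈ 107.1 days.

107.1 days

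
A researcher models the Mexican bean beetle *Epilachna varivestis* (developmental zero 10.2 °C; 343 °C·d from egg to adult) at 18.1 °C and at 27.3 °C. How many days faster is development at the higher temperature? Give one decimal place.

At 18.1 °C: 343 / (18.1 − 10.2) = 343 / 7.9 = 43.418 d.
At 27.3 °C: 343 / (27.3 − 10.2) = 343 / 17.1 = 20.058 d.
Difference = |43.418 − 20.058| = 23.359 ≈ 23.4 days.

23.4 days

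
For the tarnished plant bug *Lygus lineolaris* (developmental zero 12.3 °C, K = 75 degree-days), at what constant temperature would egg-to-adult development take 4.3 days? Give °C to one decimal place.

29.7 °C

Required daily accumulation = 75 / 4.3 = 17.442 DD/day.
T = T_base + 17.442 = 12.3 + 17.442 = 29.742 ≈ 29.7 °C.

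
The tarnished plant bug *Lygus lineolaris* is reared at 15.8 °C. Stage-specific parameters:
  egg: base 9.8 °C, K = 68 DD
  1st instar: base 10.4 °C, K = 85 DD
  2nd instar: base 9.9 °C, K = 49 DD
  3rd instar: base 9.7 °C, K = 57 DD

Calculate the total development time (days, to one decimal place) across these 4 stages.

egg: 68 / (15.8 − 9.8) = 68 / 6.0 = 11.333 d.
1st instar: 85 / (15.8 − 10.4) = 85 / 5.4 = 15.741 d.
2nd instar: 49 / (15.8 − 9.9) = 49 / 5.9 = 8.305 d.
3rd instar: 57 / (15.8 − 9.7) = 57 / 6.1 = 9.344 d.
Sum = 44.723 ≈ 44.7 days.

44.7 days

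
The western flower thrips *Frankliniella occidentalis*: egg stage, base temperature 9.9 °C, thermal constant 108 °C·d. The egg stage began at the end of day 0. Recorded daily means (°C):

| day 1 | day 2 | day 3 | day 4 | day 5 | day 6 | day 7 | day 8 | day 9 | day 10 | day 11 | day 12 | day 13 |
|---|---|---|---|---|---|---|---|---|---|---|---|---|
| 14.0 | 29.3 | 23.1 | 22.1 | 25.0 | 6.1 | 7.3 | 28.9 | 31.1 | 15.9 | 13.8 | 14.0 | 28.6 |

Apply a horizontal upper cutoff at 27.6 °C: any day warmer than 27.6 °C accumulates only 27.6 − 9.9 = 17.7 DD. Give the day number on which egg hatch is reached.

Daily DD above 9.9 °C (capped at 17.7): 4.1, 17.7, 13.2, 12.2, 15.1, 0.0, 0.0, 17.7, 17.7, 6.0, 3.9, 4.1, 17.7.
Cumulative: 4.1, 21.8, 35.0, 47.2, 62.3, 62.3, 62.3, 80.0, 97.7, 103.7, 107.6, 111.7, 129.4.
The total first reaches 108 DD on day 12.

day 12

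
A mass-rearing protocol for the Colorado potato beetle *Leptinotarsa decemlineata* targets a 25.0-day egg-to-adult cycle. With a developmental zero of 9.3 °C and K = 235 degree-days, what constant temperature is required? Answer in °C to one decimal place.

18.7 °C

Required daily accumulation = 235 / 25.0 = 9.400 DD/day.
T = T_base + 9.400 = 9.3 + 9.400 = 18.700 ≈ 18.7 °C.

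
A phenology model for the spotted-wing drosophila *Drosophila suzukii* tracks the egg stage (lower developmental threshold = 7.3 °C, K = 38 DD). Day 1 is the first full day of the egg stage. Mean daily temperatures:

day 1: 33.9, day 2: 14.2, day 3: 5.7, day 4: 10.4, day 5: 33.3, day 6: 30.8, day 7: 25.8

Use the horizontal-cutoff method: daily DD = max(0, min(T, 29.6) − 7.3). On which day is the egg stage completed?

Daily DD above 7.3 °C (capped at 22.3): 22.3, 6.9, 0.0, 3.1, 22.3, 22.3, 18.5.
Cumulative: 22.3, 29.2, 29.2, 32.3, 54.6, 76.9, 95.4.
The total first reaches 38 DD on day 5.

day 5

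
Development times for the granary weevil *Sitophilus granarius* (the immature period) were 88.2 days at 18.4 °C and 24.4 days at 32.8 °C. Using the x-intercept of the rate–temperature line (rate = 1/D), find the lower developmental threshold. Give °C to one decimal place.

12.9 °C

Equal thermal constants: D₁(T₁ − T_b) = D₂(T₂ − T_b).
88.2·(18.4 − T_b) = 24.4·(32.8 − T_b)
T_b = (88.2·18.4 − 24.4·32.8) / (88.2 − 24.4) = 822.56 / 63.8 = 12.893 °C ≈ 12.9 °C.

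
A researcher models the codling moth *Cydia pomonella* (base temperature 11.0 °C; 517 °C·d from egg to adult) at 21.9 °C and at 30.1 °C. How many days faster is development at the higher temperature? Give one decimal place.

At 21.9 °C: 517 / (21.9 − 11.0) = 517 / 10.9 = 47.431 d.
At 30.1 °C: 517 / (30.1 − 11.0) = 517 / 19.1 = 27.068 d.
Difference = |47.431 − 27.068| = 20.363 ≈ 20.4 days.

20.4 days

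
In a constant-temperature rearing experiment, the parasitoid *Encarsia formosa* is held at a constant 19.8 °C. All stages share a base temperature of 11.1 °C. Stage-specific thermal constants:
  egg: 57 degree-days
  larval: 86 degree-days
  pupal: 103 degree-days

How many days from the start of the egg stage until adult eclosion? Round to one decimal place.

Daily accumulation at 19.8 °C = 19.8 − 11.1 = 8.7 DD/day.
Total K = 57 + 86 + 103 = 246 DD.
Total duration = 246 / 8.7 = 28.276 ≈ 28.3 days.

28.3 days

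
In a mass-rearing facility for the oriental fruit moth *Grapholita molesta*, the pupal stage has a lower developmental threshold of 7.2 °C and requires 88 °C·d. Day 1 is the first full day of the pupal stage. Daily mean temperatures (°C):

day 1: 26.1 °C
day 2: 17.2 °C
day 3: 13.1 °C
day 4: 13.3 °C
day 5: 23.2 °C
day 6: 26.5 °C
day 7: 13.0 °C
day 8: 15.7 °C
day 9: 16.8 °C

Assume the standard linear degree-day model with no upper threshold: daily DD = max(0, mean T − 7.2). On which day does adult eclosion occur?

Daily DD above 7.2 °C: 18.9, 10.0, 5.9, 6.1, 16.0, 19.3, 5.8, 8.5, 9.6.
Cumulative: 18.9, 28.9, 34.8, 40.9, 56.9, 76.2, 82.0, 90.5, 100.1.
The total first reaches 88 DD on day 8.

day 8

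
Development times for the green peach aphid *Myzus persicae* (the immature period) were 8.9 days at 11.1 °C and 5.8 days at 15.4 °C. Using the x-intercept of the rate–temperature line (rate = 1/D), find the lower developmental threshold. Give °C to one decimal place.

Equal thermal constants: D₁(T₁ − T_b) = D₂(T₂ − T_b).
8.9·(11.1 − T_b) = 5.8·(15.4 − T_b)
T_b = (8.9·11.1 − 5.8·15.4) / (8.9 − 5.8) = 9.47 / 3.1 = 3.055 °C ≈ 3.1 °C.

3.1 °C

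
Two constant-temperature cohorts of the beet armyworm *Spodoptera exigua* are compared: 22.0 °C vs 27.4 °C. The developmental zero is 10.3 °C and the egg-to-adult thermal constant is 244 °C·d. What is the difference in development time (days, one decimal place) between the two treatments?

At 22.0 °C: 244 / (22.0 − 10.3) = 244 / 11.7 = 20.855 d.
At 27.4 °C: 244 / (27.4 − 10.3) = 244 / 17.1 = 14.269 d.
Difference = |20.855 − 14.269| = 6.586 ≈ 6.6 days.

6.6 days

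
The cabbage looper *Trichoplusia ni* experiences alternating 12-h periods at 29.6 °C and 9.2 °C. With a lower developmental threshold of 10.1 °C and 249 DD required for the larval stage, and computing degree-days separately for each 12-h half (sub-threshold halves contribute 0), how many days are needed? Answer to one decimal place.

25.5 days

Day half: max(0, 29.6 − 10.1) × 0.5 = 19.5 × 0.5 = 9.75 DD.
Night half: max(0, 9.2 − 10.1) × 0.5 = 0.0 × 0.5 = 0.00 DD.
Per 24 h: 9.75 DD/day.
Duration = 249 / 9.75 = 25.538 ≈ 25.5 days.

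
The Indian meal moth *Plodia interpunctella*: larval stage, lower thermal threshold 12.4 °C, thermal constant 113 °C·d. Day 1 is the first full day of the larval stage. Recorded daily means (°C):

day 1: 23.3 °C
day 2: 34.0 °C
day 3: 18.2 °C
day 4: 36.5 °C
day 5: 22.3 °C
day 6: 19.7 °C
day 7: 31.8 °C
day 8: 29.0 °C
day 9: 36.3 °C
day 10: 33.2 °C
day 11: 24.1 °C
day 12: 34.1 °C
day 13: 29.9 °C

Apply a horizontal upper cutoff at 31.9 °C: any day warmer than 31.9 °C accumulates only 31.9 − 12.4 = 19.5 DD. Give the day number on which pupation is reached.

day 9

Daily DD above 12.4 °C (capped at 19.5): 10.9, 19.5, 5.8, 19.5, 9.9, 7.3, 19.4, 16.6, 19.5, 19.5, 11.7, 19.5, 17.5.
Cumulative: 10.9, 30.4, 36.2, 55.7, 65.6, 72.9, 92.3, 108.9, 128.4, 147.9, 159.6, 179.1, 196.6.
The total first reaches 113 DD on day 9.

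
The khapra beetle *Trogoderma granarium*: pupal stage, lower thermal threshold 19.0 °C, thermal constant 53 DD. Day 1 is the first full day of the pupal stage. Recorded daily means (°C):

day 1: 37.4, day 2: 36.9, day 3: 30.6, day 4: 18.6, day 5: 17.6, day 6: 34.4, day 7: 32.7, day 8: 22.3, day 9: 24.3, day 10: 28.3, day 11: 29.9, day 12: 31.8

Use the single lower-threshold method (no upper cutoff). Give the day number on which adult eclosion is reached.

day 6

Daily DD above 19.0 °C: 18.4, 17.9, 11.6, 0.0, 0.0, 15.4, 13.7, 3.3, 5.3, 9.3, 10.9, 12.8.
Cumulative: 18.4, 36.3, 47.9, 47.9, 47.9, 63.3, 77.0, 80.3, 85.6, 94.9, 105.8, 118.6.
The total first reaches 53 DD on day 6.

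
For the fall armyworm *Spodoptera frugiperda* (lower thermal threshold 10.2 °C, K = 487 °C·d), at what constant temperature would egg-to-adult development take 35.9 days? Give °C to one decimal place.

Required daily accumulation = 487 / 35.9 = 13.565 DD/day.
T = T_base + 13.565 = 10.2 + 13.565 = 23.765 ≈ 23.8 °C.

23.8 °C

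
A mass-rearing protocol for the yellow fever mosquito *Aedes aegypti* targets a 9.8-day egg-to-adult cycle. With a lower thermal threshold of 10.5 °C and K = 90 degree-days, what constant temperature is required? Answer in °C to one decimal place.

19.7 °C

Required daily accumulation = 90 / 9.8 = 9.184 DD/day.
T = T_base + 9.184 = 10.5 + 9.184 = 19.684 ≈ 19.7 °C.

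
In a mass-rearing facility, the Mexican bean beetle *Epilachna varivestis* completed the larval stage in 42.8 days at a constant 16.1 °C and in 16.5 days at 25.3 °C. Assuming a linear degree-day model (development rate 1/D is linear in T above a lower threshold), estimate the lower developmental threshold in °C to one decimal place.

10.3 °C

Linear rate model ⇒ the product D·(T − T_b) is constant across temperatures.
42.8·(16.1 − T_b) = 16.5·(25.3 − T_b)
T_b = (42.8·16.1 − 16.5·25.3) / (42.8 − 16.5) = 271.63 / 26.3 = 10.328 °C ≈ 10.3 °C.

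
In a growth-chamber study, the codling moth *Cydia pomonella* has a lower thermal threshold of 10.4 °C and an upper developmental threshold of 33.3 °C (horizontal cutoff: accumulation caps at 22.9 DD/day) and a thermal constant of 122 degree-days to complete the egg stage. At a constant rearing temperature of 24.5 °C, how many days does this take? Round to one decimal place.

Daily accumulation = 24.5 − 10.4 = 14.1 DD/day.
Duration = 122 / 14.1 = 8.652 ≈ 8.7 days.

8.7 days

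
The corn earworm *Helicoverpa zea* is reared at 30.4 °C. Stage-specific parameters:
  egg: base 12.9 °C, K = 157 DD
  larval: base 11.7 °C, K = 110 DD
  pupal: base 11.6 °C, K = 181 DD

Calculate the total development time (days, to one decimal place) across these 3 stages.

24.5 days

egg: 157 / (30.4 − 12.9) = 157 / 17.5 = 8.971 d.
larval: 110 / (30.4 − 11.7) = 110 / 18.7 = 5.882 d.
pupal: 181 / (30.4 − 11.6) = 181 / 18.8 = 9.628 d.
Sum = 24.481 ≈ 24.5 days.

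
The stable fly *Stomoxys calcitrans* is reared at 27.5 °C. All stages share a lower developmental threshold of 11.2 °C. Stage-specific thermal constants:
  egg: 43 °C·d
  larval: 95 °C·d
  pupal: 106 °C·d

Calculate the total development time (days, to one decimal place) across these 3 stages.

15.0 days

Daily accumulation at 27.5 °C = 27.5 − 11.2 = 16.3 DD/day.
Total K = 43 + 95 + 106 = 244 DD.
Total duration = 244 / 16.3 = 14.969 ≈ 15.0 days.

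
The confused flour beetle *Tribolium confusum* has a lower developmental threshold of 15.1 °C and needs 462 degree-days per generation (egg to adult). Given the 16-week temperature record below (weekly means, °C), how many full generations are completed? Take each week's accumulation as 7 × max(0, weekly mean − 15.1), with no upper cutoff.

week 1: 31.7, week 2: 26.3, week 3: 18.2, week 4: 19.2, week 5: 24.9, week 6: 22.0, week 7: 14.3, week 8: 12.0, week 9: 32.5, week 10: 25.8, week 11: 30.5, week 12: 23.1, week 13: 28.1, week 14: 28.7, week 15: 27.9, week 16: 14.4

Weekly DD (7 × max(0, T̄ − 15.1)): 116.2, 78.4, 21.7, 28.7, 68.6, 48.3, 0.0, 0.0, 121.8, 74.9, 107.8, 56.0, 91.0, 95.2, 89.6, 0.0.
Season total = 998.2 DD.
Complete generations = ⌊998.2 / 462⌋ = 2.

2 generations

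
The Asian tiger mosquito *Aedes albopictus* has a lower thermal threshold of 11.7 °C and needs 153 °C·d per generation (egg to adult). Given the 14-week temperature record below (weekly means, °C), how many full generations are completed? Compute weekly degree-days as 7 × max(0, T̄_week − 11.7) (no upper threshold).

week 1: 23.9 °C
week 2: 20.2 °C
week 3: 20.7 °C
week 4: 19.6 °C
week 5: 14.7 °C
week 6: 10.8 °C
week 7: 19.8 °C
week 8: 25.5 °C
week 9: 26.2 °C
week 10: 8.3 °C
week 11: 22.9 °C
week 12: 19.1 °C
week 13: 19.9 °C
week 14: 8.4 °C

Weekly DD (7 × max(0, T̄ − 11.7)): 85.4, 59.5, 63.0, 55.3, 21.0, 0.0, 56.7, 96.6, 101.5, 0.0, 78.4, 51.8, 57.4, 0.0.
Season total = 726.6 DD.
Complete generations = ⌊726.6 / 153⌋ = 4.

4 generations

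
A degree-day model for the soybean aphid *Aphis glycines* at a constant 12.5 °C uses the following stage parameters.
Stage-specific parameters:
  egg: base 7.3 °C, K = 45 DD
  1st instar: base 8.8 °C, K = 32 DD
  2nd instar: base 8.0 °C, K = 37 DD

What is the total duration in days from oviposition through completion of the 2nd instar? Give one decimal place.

egg: 45 / (12.5 − 7.3) = 45 / 5.2 = 8.654 d.
1st instar: 32 / (12.5 − 8.8) = 32 / 3.7 = 8.649 d.
2nd instar: 37 / (12.5 − 8.0) = 37 / 4.5 = 8.222 d.
Sum = 25.525 ≈ 25.5 days.

25.5 days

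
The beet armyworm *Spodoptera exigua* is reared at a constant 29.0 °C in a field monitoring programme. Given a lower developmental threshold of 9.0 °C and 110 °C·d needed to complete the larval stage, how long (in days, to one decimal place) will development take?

5.5 days

Daily accumulation = 29.0 − 9.0 = 20.0 DD/day.
Duration = 110 / 20.0 = 5.500 ≈ 5.5 days.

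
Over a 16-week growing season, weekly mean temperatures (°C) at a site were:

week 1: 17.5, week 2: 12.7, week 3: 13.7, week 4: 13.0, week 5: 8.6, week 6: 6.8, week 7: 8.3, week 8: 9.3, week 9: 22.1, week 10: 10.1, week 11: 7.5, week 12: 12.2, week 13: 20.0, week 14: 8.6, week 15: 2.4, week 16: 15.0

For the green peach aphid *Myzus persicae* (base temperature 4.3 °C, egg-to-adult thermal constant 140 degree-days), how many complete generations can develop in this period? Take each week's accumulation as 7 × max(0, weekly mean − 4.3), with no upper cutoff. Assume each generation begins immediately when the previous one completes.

6 generations

Weekly DD (7 × max(0, T̄ − 4.3)): 92.4, 58.8, 65.8, 60.9, 30.1, 17.5, 28.0, 35.0, 124.6, 40.6, 22.4, 55.3, 109.9, 30.1, 0.0, 74.9.
Season total = 846.3 DD.
Complete generations = ⌊846.3 / 140⌋ = 6.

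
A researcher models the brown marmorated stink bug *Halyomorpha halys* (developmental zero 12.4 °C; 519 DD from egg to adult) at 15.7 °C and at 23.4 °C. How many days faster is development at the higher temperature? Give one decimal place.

110.1 days

At 15.7 °C: 519 / (15.7 − 12.4) = 519 / 3.3 = 157.273 d.
At 23.4 °C: 519 / (23.4 − 12.4) = 519 / 11.0 = 47.182 d.
Difference = |157.273 − 47.182| = 110.091 ≈ 110.1 days.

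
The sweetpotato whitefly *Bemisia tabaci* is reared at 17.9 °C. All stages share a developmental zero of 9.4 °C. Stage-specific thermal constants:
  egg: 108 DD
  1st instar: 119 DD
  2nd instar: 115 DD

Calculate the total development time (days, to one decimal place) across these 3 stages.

Daily accumulation at 17.9 °C = 17.9 − 9.4 = 8.5 DD/day.
Total K = 108 + 119 + 115 = 342 DD.
Total duration = 342 / 8.5 = 40.235 ≈ 40.2 days.

40.2 days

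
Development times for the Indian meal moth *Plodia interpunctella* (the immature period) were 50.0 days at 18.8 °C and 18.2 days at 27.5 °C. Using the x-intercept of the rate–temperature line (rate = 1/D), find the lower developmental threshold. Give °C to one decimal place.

Linear rate model ⇒ the product D·(T − T_b) is constant across temperatures.
50.0·(18.8 − T_b) = 18.2·(27.5 − T_b)
T_b = (50.0·18.8 − 18.2·27.5) / (50.0 − 18.2) = 439.50 / 31.8 = 13.821 °C ≈ 13.8 °C.

13.8 °C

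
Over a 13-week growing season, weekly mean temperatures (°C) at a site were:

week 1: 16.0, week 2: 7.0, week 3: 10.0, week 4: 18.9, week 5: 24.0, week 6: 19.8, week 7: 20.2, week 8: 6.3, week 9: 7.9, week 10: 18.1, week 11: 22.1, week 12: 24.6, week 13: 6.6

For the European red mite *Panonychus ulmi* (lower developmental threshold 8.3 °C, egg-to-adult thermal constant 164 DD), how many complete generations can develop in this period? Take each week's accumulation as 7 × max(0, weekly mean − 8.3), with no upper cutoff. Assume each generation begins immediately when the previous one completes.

Weekly DD (7 × max(0, T̄ − 8.3)): 53.9, 0.0, 11.9, 74.2, 109.9, 80.5, 83.3, 0.0, 0.0, 68.6, 96.6, 114.1, 0.0.
Season total = 693.0 DD.
Complete generations = ⌊693.0 / 164⌋ = 4.

4 generations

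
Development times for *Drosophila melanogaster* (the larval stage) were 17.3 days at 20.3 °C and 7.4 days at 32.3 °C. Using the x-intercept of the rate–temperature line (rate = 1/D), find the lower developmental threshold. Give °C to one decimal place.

Under the model K = D·(T − T_b), so D₁·(T₁ − T_b) = D₂·(T₂ − T_b).
17.3·(20.3 − T_b) = 7.4·(32.3 − T_b)
T_b = (17.3·20.3 − 7.4·32.3) / (17.3 − 7.4) = 112.17 / 9.9 = 11.330 °C ≈ 11.3 °C.

11.3 °C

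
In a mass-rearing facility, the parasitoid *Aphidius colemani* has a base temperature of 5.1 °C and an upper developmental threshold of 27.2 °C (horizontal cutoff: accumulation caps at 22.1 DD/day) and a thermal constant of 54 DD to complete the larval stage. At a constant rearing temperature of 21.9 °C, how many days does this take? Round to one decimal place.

Daily accumulation = 21.9 − 5.1 = 16.8 DD/day.
Duration = 54 / 16.8 = 3.214 ≈ 3.2 days.

3.2 days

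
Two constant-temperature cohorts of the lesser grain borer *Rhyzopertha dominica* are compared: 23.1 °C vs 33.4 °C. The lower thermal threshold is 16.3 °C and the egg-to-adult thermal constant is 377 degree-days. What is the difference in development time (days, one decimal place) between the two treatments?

33.4 days

At 23.1 °C: 377 / (23.1 − 16.3) = 377 / 6.8 = 55.441 d.
At 33.4 °C: 377 / (33.4 − 16.3) = 377 / 17.1 = 22.047 d.
Difference = |55.441 − 22.047| = 33.394 ≈ 33.4 days.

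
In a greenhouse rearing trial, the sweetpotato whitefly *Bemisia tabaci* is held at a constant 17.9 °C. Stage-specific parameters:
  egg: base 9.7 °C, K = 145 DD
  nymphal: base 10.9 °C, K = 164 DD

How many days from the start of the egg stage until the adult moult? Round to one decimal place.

41.1 days

egg: 145 / (17.9 − 9.7) = 145 / 8.2 = 17.683 d.
nymphal: 164 / (17.9 − 10.9) = 164 / 7.0 = 23.429 d.
Sum = 41.111 ≈ 41.1 days.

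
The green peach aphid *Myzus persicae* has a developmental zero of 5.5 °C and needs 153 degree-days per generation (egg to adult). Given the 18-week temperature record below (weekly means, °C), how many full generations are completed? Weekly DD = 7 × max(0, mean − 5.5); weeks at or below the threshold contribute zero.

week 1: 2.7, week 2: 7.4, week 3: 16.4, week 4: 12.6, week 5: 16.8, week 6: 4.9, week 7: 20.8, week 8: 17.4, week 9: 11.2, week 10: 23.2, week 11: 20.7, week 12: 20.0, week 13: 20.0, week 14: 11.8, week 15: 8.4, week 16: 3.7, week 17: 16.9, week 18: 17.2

7 generations

Weekly DD (7 × max(0, T̄ − 5.5)): 0.0, 13.3, 76.3, 49.7, 79.1, 0.0, 107.1, 83.3, 39.9, 123.9, 106.4, 101.5, 101.5, 44.1, 20.3, 0.0, 79.8, 81.9.
Season total = 1108.1 DD.
Complete generations = ⌊1108.1 / 153⌋ = 7.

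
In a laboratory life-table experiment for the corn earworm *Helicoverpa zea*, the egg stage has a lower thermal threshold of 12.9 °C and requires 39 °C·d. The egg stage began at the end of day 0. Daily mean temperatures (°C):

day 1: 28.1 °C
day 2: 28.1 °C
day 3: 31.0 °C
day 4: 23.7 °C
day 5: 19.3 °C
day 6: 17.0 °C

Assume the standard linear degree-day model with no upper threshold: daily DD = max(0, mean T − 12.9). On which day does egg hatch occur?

Daily DD above 12.9 °C: 15.2, 15.2, 18.1, 10.8, 6.4, 4.1.
Cumulative: 15.2, 30.4, 48.5, 59.3, 65.7, 69.8.
The total first reaches 39 DD on day 3.

day 3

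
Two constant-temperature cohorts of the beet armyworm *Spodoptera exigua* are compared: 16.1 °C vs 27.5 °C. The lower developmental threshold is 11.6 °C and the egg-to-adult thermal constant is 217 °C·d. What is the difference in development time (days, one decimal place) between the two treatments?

At 16.1 °C: 217 / (16.1 − 11.6) = 217 / 4.5 = 48.222 d.
At 27.5 °C: 217 / (27.5 − 11.6) = 217 / 15.9 = 13.648 d.
Difference = |48.222 − 13.648| = 34.574 ≈ 34.6 days.

34.6 days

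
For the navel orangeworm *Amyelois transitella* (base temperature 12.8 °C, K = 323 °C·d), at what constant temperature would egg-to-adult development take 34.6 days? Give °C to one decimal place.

Required daily accumulation = 323 / 34.6 = 9.335 DD/day.
T = T_base + 9.335 = 12.8 + 9.335 = 22.135 ≈ 22.1 °C.

22.1 °C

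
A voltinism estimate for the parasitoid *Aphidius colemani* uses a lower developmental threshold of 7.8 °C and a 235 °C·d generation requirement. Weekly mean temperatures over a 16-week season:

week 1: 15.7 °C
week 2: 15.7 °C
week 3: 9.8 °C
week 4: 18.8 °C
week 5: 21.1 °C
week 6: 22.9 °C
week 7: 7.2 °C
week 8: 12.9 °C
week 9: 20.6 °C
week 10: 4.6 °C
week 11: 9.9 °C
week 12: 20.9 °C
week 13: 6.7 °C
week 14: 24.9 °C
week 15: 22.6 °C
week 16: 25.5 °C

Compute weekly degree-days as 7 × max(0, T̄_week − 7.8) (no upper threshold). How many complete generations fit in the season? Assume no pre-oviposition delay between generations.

4 generations

Weekly DD (7 × max(0, T̄ − 7.8)): 55.3, 55.3, 14.0, 77.0, 93.1, 105.7, 0.0, 35.7, 89.6, 0.0, 14.7, 91.7, 0.0, 119.7, 103.6, 123.9.
Season total = 979.3 DD.
Complete generations = ⌊979.3 / 235⌋ = 4.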